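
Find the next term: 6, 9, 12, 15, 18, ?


Pattern: arithmetic (d=3)
Terms: 6, 9, 12, 15, 18
Next term = 21

Next term = 21


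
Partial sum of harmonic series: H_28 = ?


H_28 = 1/1 + 1/2 + 1/3 + ... + 1/28
= 315404588903/80313433200
≈ 3.9272

H_28 = 315404588903/80313433200 ≈ 3.9272


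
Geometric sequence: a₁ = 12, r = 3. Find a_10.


aₙ = a₁·r^(n-1)
= 12×3^9
= 12×19683
= 236196

a_10 = 236196


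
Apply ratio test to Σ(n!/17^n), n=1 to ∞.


aₙ = n!/17^n
a_{n+1}/aₙ = (n+1)!/17^(n+1) × 17^n/n!
= (n+1)/17
L = lim(n→∞) (n+1)/17 = ∞
L > 1 → series DIVERGES

Diverges (ratio test: L = ∞ > 1)


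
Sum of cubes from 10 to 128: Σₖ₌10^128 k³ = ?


Σₖ₌10^128 k³ = [128·129/2]² − [9·10/2]²
= 68161536 − 2025 = 68159511

Σk³ = 68159511


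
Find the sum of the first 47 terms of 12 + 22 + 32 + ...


aₙ = 12 + (47-1)×10 = 472
Sₙ = n(a₁+aₙ)/2 = 47×(12+472)/2
= 47×484/2 = 11374

S_47 = 11374


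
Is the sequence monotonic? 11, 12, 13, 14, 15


Differences: 1, 1, 1, 1
All differences > 0 → strictly INCREASING

Monotonically increasing


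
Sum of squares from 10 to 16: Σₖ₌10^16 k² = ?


Σₖ₌10^16 k² = Σₖ₌₁^16 k² − Σₖ₌₁^9 k²
= 16·17·33/6 − 9·10·19/6
= 1496 − 285 = 1211

Σk² = 1211


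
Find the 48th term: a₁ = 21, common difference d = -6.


aₙ = a₁ + (n-1)d
= 21 + (48-1)×-6
= 21 - 282
= -261

a_48 = -261


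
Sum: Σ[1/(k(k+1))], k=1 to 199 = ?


1/(k(k+1)) = 1/k - 1/(k+1) (partial fractions)
Telescoping: Σ = 1 - 1/200 = 199/200

Sum = 199/200


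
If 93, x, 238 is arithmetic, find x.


AM = (93 + 238)/2 = 331/2 = 165.5

AM = 165.5


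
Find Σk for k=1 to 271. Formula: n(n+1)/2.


n(n+1)/2 = 271×272/2 = 73712/2 = 36856

Σk = 36856


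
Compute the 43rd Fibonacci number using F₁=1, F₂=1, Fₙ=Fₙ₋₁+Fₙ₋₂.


Fibonacci sequence: 1, 1, 2, 3, 5, 8, 13, 21, 34, 55, 89, ...
F(43) = 433494437

F(43) = 433494437


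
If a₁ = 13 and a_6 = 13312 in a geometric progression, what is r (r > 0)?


r^(n-1) = aₙ/a₁
r^5 = 13312/13 = 1024
r = 1024^(1/5)
= 4

r = 4


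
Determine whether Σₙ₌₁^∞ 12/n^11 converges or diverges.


p-series test: Σ c/n^p converges if p > 1, diverges if p ≤ 1 (constant c > 0 doesn't affect convergence).
p = 11
11 > 1 → CONVERGES

Converges (p = 11 > 1)


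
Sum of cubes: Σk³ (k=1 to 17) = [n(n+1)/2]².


n(n+1)/2 = 17×18/2 = 153
Σk³ = 153² = 23409

Σk³ = 23409


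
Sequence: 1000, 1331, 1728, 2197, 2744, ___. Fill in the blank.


Pattern: perfect cubes: n³
Terms: 1000, 1331, 1728, 2197, 2744
Next term = 3375

Next term = 3375


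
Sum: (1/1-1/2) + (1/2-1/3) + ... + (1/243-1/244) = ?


Telescoping: adjacent terms cancel.
= 1/1 - 1/244
= 1 - 1/244 = 243/244

Sum = 243/244


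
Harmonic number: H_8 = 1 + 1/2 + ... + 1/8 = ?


H_8 = 1/1 + 1/2 + 1/3 + 1/4 + 1/5 + 1/6 + 1/7 + 1/8
= 761/280
≈ 2.7179

H_8 = 761/280 ≈ 2.7179


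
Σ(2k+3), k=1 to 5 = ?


Σ(2k+3) = 2·Σk + 3·n
= 2·15 + 3·5
= 30 + 15 = 45

Σ = 45


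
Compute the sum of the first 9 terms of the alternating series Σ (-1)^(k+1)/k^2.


S = 1 - 1/4 + 1/9 - 1/16 + 1/25 - 1/36 + 1/49 - 1/64 ± ...
= 0.828
(Full series converges to +π²/12 ≈ +0.8225)

S_9 = 0.828


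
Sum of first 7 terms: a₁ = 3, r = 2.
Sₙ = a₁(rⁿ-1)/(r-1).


Sₙ = 3×(2^7 - 1)/(2 - 1)
= 3×(128 - 1)/1
= 3×127/1
= 381

S_7 = 381


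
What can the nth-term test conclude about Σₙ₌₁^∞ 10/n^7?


lim(n→∞) 10/n^7 = 0
lim aₙ = 0 → nth-term test is INCONCLUSIVE
(Need other tests; this is actually a convergent p-series with p=7 > 1)

Inconclusive (lim aₙ = 0; need another test)


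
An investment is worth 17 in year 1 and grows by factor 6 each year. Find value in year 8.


aₙ = a₁·r^(n-1)
= 17×6^7
= 17×279936
= 4758912

a_8 = 4758912


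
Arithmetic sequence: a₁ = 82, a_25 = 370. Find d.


d = (aₙ - a₁)/(n-1)
= (370 - 82)/(25-1)
= 288/24 = 12

d = 12


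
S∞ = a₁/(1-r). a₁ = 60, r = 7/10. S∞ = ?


S∞ = a₁/(1-r) = 60/(1 - 7/10)
= 60/(3/10)
= 200

S∞ = 200


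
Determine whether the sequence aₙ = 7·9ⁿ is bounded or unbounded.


aₙ = 7·9ⁿ → as n→∞, aₙ→∞ (since base 9 > 1)
No finite upper bound exists
The sequence is UNBOUNDED

Unbounded (aₙ → ∞ as n → ∞)


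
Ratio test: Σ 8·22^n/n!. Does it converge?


aₙ = 8·22^n/n!
a_{n+1}/aₙ = 22^(n+1)/(n+1)! × n!/22^n  (constant 8 cancels)
= 22/(n+1)
L = lim(n→∞) 22/(n+1) = 0
L < 1 → series CONVERGES

Converges (ratio test: L = 0 < 1)


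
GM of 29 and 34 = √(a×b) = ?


GM = √(29×34) = √986 = 31.4006

GM = 31.4006


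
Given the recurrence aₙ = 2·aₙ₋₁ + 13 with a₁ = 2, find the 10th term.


Computing step by step:
a_1 = 2
a_2 = 17
a_3 = 47
a_4 = 107
a_5 = 227
a_6 = 467
a_7 = 947
a_8 = 1907
a_9 = 3827
a_10 = 7667


a_10 = 7667


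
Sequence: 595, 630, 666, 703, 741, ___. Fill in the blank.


Pattern: triangular numbers: n(n+1)/2
Terms: 595, 630, 666, 703, 741
Next term = 780

Next term = 780


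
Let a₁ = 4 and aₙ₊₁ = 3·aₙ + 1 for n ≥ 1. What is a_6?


Computing step by step:
a_1 = 4
a_2 = 13
a_3 = 40
a_4 = 121
a_5 = 364
a_6 = 1093


a_6 = 1093


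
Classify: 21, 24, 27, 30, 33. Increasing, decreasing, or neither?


Differences: 3, 3, 3, 3
All differences > 0 → strictly INCREASING

Monotonically increasing


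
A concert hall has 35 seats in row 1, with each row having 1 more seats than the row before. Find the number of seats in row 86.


aₙ = a₁ + (n-1)d
= 35 + (86-1)×1
= 35 + 85
= 120

a_86 = 120


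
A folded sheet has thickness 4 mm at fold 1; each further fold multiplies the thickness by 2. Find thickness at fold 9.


aₙ = a₁·r^(n-1)
= 4×2^8
= 4×256
= 1024

a_9 = 1024


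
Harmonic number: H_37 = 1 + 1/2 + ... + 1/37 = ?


H_37 = 1/1 + 1/2 + 1/3 + ... + 1/37
= 2040798836801833/485721041551200
≈ 4.2016

H_37 = 2040798836801833/485721041551200 ≈ 4.2016


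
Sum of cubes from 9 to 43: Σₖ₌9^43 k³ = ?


Σₖ₌9^43 k³ = [43·44/2]² − [8·9/2]²
= 894916 − 1296 = 893620

Σk³ = 893620


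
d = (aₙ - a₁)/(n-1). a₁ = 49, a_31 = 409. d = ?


d = (aₙ - a₁)/(n-1)
= (409 - 49)/(31-1)
= 360/30 = 12

d = 12


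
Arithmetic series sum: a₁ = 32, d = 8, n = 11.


aₙ = 32 + (11-1)×8 = 112
Sₙ = n(a₁+aₙ)/2 = 11×(32+112)/2
= 11×144/2 = 792

S_11 = 792


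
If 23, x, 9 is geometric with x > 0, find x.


GM = √(23×9) = √207 = 14.3875

GM = 14.3875


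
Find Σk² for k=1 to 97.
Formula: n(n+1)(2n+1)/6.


n = 97
n(n+1)(2n+1)/6 = 97×98×195/6
= 1853670/6 = 308945

Σk² = 308945


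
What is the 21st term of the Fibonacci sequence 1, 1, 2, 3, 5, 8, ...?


Fibonacci sequence: 1, 1, 2, 3, 5, 8, 13, 21, 34, 55, 89, ...
F(21) = 10946

F(21) = 10946


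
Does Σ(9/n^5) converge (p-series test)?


p-series test: Σ c/n^p converges if p > 1, diverges if p ≤ 1 (constant c > 0 doesn't affect convergence).
p = 5
5 > 1 → CONVERGES

Converges (p = 5 > 1)


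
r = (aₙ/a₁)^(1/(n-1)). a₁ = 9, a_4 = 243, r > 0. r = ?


r^(n-1) = aₙ/a₁
r^3 = 243/9 = 27
r = 27^(1/3)
= 3

r = 3


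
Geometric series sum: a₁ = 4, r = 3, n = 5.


Sₙ = 4×(3^5 - 1)/(3 - 1)
= 4×(243 - 1)/2
= 4×242/2
= 484

S_5 = 484


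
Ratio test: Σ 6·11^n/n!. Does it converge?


aₙ = 6·11^n/n!
a_{n+1}/aₙ = 11^(n+1)/(n+1)! × n!/11^n  (constant 6 cancels)
= 11/(n+1)
L = lim(n→∞) 11/(n+1) = 0
L < 1 → series CONVERGES

Converges (ratio test: L = 0 < 1)


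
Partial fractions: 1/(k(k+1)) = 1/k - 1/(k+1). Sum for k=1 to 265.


1/(k(k+1)) = 1/k - 1/(k+1) (partial fractions)
Telescoping: Σ = 1 - 1/266 = 265/266

Sum = 265/266


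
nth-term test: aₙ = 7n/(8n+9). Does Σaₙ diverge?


lim(n→∞) 7n/(8n+9) = 7/8 = 7/8  (divide numerator and denominator by n)
lim aₙ = 7/8 ≠ 0 → series DIVERGES

Diverges (lim aₙ = 7/8 ≠ 0)


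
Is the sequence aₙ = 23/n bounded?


a₁ = 23, a₂ = 23/2, a₃ = 23/3, ...
0 < aₙ ≤ 23 for all n ≥ 1
Lower bound: 0, Upper bound: 23
The sequence IS bounded

Bounded (0 < aₙ ≤ 23)


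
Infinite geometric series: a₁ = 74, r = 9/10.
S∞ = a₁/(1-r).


S∞ = a₁/(1-r) = 74/(1 - 9/10)
= 74/(1/10)
= 740

S∞ = 740


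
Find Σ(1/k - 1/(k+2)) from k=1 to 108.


Telescoping with gap 2: two head and two tail terms survive.
= (1 + 1/2) - (1/109 + 1/110)
= 3/2 - 1/109 - 1/110 = 8883/5995

Sum = 8883/5995


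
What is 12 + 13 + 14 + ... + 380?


Σₖ₌12^380 k = Σₖ₌₁^380 k − Σₖ₌₁^11 k
= 380·381/2 − 11·12/2
= 72390 − 66 = 72324

Σk = 72324


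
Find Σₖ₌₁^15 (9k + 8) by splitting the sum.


Σ(9k+8) = 9·Σk + 8·n
= 9·120 + 8·15
= 1080 + 120 = 1200

Σ = 1200


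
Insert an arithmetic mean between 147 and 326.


AM = (147 + 326)/2 = 473/2 = 236.5

AM = 236.5


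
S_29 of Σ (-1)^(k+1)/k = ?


S = 1 - 1/2 + 1/3 - 1/4 + 1/5 - 1/6 + 1/7 - 1/8 ± ...
= 0.7101
(Full series converges to +ln(2) ≈ +0.6931)

S_29 = 0.7101


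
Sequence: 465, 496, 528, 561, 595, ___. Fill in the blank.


Pattern: triangular numbers: n(n+1)/2
Terms: 465, 496, 528, 561, 595
Next term = 630

Next term = 630


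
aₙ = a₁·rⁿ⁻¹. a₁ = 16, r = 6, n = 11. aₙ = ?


aₙ = a₁·r^(n-1)
= 16×6^10
= 16×60466176
= 967458816

a_11 = 967458816


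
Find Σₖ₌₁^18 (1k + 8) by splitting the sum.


Σ(1k+8) = 1·Σk + 8·n
= 1·171 + 8·18
= 171 + 144 = 315

Σ = 315


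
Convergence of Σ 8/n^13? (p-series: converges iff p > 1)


p-series test: Σ c/n^p converges if p > 1, diverges if p ≤ 1 (constant c > 0 doesn't affect convergence).
p = 13
13 > 1 → CONVERGES

Converges (p = 13 > 1)


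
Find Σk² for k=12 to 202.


Σₖ₌12^202 k² = Σₖ₌₁^202 k² − Σₖ₌₁^11 k²
= 202·203·405/6 − 11·12·23/6
= 2767905 − 506 = 2767399

Σk² = 2767399


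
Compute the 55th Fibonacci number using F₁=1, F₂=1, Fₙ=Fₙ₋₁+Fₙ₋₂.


Fibonacci sequence: 1, 1, 2, 3, 5, 8, 13, 21, 34, 55, 89, ...
F(55) = 139583862445

F(55) = 139583862445


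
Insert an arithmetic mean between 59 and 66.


AM = (59 + 66)/2 = 125/2 = 62.5

AM = 62.5


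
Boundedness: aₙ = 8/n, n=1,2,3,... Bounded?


a₁ = 8, a₂ = 8/2, a₃ = 8/3, ...
0 < aₙ ≤ 8 for all n ≥ 1
Lower bound: 0, Upper bound: 8
The sequence IS bounded

Bounded (0 < aₙ ≤ 8)


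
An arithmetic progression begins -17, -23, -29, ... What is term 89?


aₙ = a₁ + (n-1)d
= -17 + (89-1)×-6
= -17 - 528
= -545

a_89 = -545


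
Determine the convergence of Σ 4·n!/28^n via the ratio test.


aₙ = 4·n!/28^n
a_{n+1}/aₙ = (n+1)!/28^(n+1) × 28^n/n!  (constant 4 cancels)
= (n+1)/28
L = lim(n→∞) (n+1)/28 = ∞
L > 1 → series DIVERGES

Diverges (ratio test: L = ∞ > 1)


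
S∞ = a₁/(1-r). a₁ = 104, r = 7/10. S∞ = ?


S∞ = a₁/(1-r) = 104/(1 - 7/10)
= 104/(3/10)
= 1040/3

S∞ = 1040/3


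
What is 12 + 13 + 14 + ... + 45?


Σₖ₌12^45 k = Σₖ₌₁^45 k − Σₖ₌₁^11 k
= 45·46/2 − 11·12/2
= 1035 − 66 = 969

Σk = 969


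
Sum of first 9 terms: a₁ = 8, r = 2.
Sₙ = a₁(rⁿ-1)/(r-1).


Sₙ = 8×(2^9 - 1)/(2 - 1)
= 8×(512 - 1)/1
= 8×511/1
= 4088

S_9 = 4088


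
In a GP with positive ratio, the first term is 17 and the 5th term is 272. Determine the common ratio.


r^(n-1) = aₙ/a₁
r^4 = 272/17 = 16
r = 16^(1/4)
= ±2; taking r > 0 gives r = 2

r = 2


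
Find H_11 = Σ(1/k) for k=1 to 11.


H_11 = 1/1 + 1/2 + 1/3 + ... + 1/11
= 83711/27720
≈ 3.0199

H_11 = 83711/27720 ≈ 3.0199


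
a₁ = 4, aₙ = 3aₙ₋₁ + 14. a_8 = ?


Computing step by step:
a_1 = 4
a_2 = 26
a_3 = 92
a_4 = 290
a_5 = 884
a_6 = 2666
a_7 = 8012
a_8 = 24050


a_8 = 24050


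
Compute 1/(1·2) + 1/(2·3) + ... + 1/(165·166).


1/(k(k+1)) = 1/k - 1/(k+1) (partial fractions)
Telescoping: Σ = 1 - 1/166 = 165/166

Sum = 165/166


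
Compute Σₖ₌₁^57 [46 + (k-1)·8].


aₙ = 46 + (57-1)×8 = 494
Sₙ = n(a₁+aₙ)/2 = 57×(46+494)/2
= 57×540/2 = 15390

S_57 = 15390


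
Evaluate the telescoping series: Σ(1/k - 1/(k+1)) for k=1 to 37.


Telescoping: adjacent terms cancel.
= 1/1 - 1/38
= 1 - 1/38 = 37/38

Sum = 37/38


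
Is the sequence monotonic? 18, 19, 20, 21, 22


Differences: 1, 1, 1, 1
All differences > 0 → strictly INCREASING

Monotonically increasing


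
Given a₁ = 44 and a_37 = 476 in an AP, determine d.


d = (aₙ - a₁)/(n-1)
= (476 - 44)/(37-1)
= 432/36 = 12

d = 12


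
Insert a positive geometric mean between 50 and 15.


GM = √(50×15) = √750 = 27.3861

GM = 27.3861


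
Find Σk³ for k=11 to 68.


Σₖ₌11^68 k³ = [68·69/2]² − [10·11/2]²
= 5503716 − 3025 = 5500691

Σk³ = 5500691


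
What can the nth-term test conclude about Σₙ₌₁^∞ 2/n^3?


lim(n→∞) 2/n^3 = 0
lim aₙ = 0 → nth-term test is INCONCLUSIVE
(Need other tests; this is actually a convergent p-series with p=3 > 1)

Inconclusive (lim aₙ = 0; need another test)


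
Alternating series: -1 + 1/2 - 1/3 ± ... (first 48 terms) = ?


S = -1 + 1/2 - 1/3 + 1/4 - 1/5 + 1/6 - 1/7 + 1/8 ± ...
= -0.6828
(Full series converges to -ln(2) ≈ -0.6931)

S_48 = -0.6828


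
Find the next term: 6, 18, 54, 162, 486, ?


Pattern: geometric (r=3)
Terms: 6, 18, 54, 162, 486
Next term = 1458

Next term = 1458


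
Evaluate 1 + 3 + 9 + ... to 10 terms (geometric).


Sₙ = 1×(3^10 - 1)/(3 - 1)
= 1×(59049 - 1)/2
= 1×59048/2
= 29524

S_10 = 29524


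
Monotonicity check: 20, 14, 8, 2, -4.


Differences: -6, -6, -6, -6
All differences < 0 → strictly DECREASING

Monotonically decreasing


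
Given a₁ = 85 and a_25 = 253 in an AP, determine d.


d = (aₙ - a₁)/(n-1)
= (253 - 85)/(25-1)
= 168/24 = 7

d = 7


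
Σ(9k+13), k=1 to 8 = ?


Σ(9k+13) = 9·Σk + 13·n
= 9·36 + 13·8
= 324 + 104 = 428

Σ = 428


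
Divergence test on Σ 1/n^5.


lim(n→∞) 1/n^5 = 0
lim aₙ = 0 → nth-term test is INCONCLUSIVE
(Need other tests; this is actually a convergent p-series with p=5 > 1)

Inconclusive (lim aₙ = 0; need another test)


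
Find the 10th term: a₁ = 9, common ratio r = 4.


aₙ = a₁·r^(n-1)
= 9×4^9
= 9×262144
= 2359296

a_10 = 2359296


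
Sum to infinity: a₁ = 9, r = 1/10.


S∞ = a₁/(1-r) = 9/(1 - 1/10)
= 9/(9/10)
= 10

S∞ = 10


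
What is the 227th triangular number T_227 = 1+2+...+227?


n(n+1)/2 = 227×228/2 = 51756/2 = 25878

Σk = 25878


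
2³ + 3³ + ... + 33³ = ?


Σₖ₌2^33 k³ = [33·34/2]² − [1·2/2]²
= 314721 − 1 = 314720

Σk³ = 314720


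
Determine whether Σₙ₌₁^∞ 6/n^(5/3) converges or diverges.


p-series test: Σ c/n^p converges if p > 1, diverges if p ≤ 1 (constant c > 0 doesn't affect convergence).
p = 5/3
5/3 > 1 → CONVERGES

Converges (p = 5/3 > 1)


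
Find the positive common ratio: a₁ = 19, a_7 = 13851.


r^(n-1) = aₙ/a₁
r^6 = 13851/19 = 729
r = 729^(1/6)
= ±3; taking r > 0 gives r = 3

r = 3


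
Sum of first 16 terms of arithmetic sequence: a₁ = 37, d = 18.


aₙ = 37 + (16-1)×18 = 307
Sₙ = n(a₁+aₙ)/2 = 16×(37+307)/2
= 16×344/2 = 2752

S_16 = 2752


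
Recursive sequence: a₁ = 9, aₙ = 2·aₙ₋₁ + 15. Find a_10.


Computing step by step:
a_1 = 9
a_2 = 33
a_3 = 81
a_4 = 177
a_5 = 369
a_6 = 753
a_7 = 1521
a_8 = 3057
a_9 = 6129
a_10 = 12273


a_10 = 12273


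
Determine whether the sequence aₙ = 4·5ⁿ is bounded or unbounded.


aₙ = 4·5ⁿ → as n→∞, aₙ→∞ (since base 5 > 1)
No finite upper bound exists
The sequence is UNBOUNDED

Unbounded (aₙ → ∞ as n → ∞)


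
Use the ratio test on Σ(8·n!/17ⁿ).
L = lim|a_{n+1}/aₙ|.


aₙ = 8·n!/17^n
a_{n+1}/aₙ = (n+1)!/17^(n+1) × 17^n/n!  (constant 8 cancels)
= (n+1)/17
L = lim(n→∞) (n+1)/17 = ∞
L > 1 → series DIVERGES

Diverges (ratio test: L = ∞ > 1)


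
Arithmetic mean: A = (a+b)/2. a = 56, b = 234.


AM = (56 + 234)/2 = 290/2 = 145

AM = 145


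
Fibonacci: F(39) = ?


Fibonacci sequence: 1, 1, 2, 3, 5, 8, 13, 21, 34, 55, 89, ...
F(39) = 63245986

F(39) = 63245986


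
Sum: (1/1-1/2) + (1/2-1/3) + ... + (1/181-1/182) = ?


Telescoping: adjacent terms cancel.
= 1/1 - 1/182
= 1 - 1/182 = 181/182

Sum = 181/182


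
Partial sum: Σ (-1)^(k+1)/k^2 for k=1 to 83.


S = 1 - 1/4 + 1/9 - 1/16 + 1/25 - 1/36 + 1/49 - 1/64 ± ...
= 0.8225
(Full series converges to +π²/12 ≈ +0.8225)

S_83 = 0.8225


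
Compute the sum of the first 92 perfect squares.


n = 92
n(n+1)(2n+1)/6 = 92×93×185/6
= 1582860/6 = 263810

Σk² = 263810


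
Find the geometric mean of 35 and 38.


GM = √(35×38) = √1330 = 36.4692

GM = 36.4692


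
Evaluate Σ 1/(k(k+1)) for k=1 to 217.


1/(k(k+1)) = 1/k - 1/(k+1) (partial fractions)
Telescoping: Σ = 1 - 1/218 = 217/218

Sum = 217/218


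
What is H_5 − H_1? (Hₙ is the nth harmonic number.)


Σₖ₌2^5 1/k = 1/2 + 1/3 + 1/4 + 1/5
= 77/60
≈ 1.2833

Sum = 77/60 ≈ 1.2833


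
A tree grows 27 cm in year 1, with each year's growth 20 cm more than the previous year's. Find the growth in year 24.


aₙ = a₁ + (n-1)d
= 27 + (24-1)×20
= 27 + 460
= 487

a_24 = 487


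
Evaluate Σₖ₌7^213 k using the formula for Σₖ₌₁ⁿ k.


Σₖ₌7^213 k = Σₖ₌₁^213 k − Σₖ₌₁^6 k
= 213·214/2 − 6·7/2
= 22791 − 21 = 22770

Σk = 22770


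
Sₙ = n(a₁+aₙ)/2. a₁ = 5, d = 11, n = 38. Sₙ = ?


aₙ = 5 + (38-1)×11 = 412
Sₙ = n(a₁+aₙ)/2 = 38×(5+412)/2
= 38×417/2 = 7923

S_38 = 7923


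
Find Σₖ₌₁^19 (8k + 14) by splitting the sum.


Σ(8k+14) = 8·Σk + 14·n
= 8·190 + 14·19
= 1520 + 266 = 1786

Σ = 1786


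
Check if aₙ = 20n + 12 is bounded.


aₙ = 20n + 12 → as n→∞, aₙ→∞
No finite upper bound exists
The sequence is UNBOUNDED

Unbounded (aₙ → ∞ as n → ∞)


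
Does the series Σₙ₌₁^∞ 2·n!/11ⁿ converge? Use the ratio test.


aₙ = 2·n!/11^n
a_{n+1}/aₙ = (n+1)!/11^(n+1) × 11^n/n!  (constant 2 cancels)
= (n+1)/11
L = lim(n→∞) (n+1)/11 = ∞
L > 1 → series DIVERGES

Diverges (ratio test: L = ∞ > 1)


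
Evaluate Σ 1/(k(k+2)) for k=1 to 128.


1/(k(k+2)) = (1/2)·(1/k - 1/(k+2)) (partial fractions)
Telescoping: Σ = (1/2)·(1 + 1/2 - 1/129 - 1/130) = 6224/8385

Sum = 6224/8385


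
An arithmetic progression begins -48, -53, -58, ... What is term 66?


aₙ = a₁ + (n-1)d
= -48 + (66-1)×-5
= -48 - 325
= -373

a_66 = -373


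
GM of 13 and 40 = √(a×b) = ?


GM = √(13×40) = √520 = 22.8035

GM = 22.8035


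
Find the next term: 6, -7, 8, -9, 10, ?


Pattern: alternating sign, magnitude arithmetic (d=1)
Terms: 6, -7, 8, -9, 10
Next term = -11

Next term = -11


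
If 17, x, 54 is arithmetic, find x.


AM = (17 + 54)/2 = 71/2 = 35.5

AM = 35.5


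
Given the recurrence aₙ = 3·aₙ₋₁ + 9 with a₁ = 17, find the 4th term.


Computing step by step:
a_1 = 17
a_2 = 60
a_3 = 189
a_4 = 576


a_4 = 576


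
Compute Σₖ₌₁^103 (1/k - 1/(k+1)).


Telescoping: adjacent terms cancel.
= 1/1 - 1/104
= 1 - 1/104 = 103/104

Sum = 103/104


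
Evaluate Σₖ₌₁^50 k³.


n(n+1)/2 = 50×51/2 = 1275
Σk³ = 1275² = 1625625

Σk³ = 1625625


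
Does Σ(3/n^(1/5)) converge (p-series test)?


p-series test: Σ c/n^p converges if p > 1, diverges if p ≤ 1 (constant c > 0 doesn't affect convergence).
p = 1/5
1/5 ≤ 1 → DIVERGES

Diverges (p = 1/5 ≤ 1)


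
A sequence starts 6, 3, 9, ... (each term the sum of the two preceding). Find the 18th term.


Computing iteratively: 6, 3, 9, 12, 21, 33, 54, 87, 141, 228, 369, 597, ...
a_18 = 10713

a_18 = 10713


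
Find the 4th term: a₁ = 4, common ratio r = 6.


aₙ = a₁·r^(n-1)
= 4×6^3
= 4×216
= 864

a_4 = 864


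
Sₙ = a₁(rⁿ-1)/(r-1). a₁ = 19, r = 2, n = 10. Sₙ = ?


Sₙ = 19×(2^10 - 1)/(2 - 1)
= 19×(1024 - 1)/1
= 19×1023/1
= 19437

S_10 = 19437


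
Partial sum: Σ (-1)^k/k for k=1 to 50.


S = -1 + 1/2 - 1/3 + 1/4 - 1/5 + 1/6 - 1/7 + 1/8 ± ...
= -0.6832
(Full series converges to -ln(2) ≈ -0.6931)

S_50 = -0.6832


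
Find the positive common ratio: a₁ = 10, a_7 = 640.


r^(n-1) = aₙ/a₁
r^6 = 640/10 = 64
r = 64^(1/6)
= ±2; taking r > 0 gives r = 2

r = 2


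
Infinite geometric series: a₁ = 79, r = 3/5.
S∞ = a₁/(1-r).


S∞ = a₁/(1-r) = 79/(1 - 3/5)
= 79/(2/5)
= 395/2

S∞ = 395/2


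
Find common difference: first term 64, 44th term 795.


d = (aₙ - a₁)/(n-1)
= (795 - 64)/(44-1)
= 731/43 = 17

d = 17


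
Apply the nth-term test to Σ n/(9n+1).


lim(n→∞) n/(9n+1) = 1/9 = 1/9  (divide numerator and denominator by n)
lim aₙ = 1/9 ≠ 0 → series DIVERGES

Diverges (lim aₙ = 1/9 ≠ 0)


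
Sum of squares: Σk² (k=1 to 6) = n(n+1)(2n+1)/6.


n = 6
n(n+1)(2n+1)/6 = 6×7×13/6
= 546/6 = 91

Σk² = 91


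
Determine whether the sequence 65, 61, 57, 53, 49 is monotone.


Differences: -4, -4, -4, -4
All differences < 0 → strictly DECREASING

Monotonically decreasing


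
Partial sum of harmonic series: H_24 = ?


H_24 = 1/1 + 1/2 + 1/3 + ... + 1/24
= 1347822955/356948592
≈ 3.776

H_24 = 1347822955/356948592 ≈ 3.776


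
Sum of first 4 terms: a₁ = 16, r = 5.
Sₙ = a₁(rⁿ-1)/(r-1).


Sₙ = 16×(5^4 - 1)/(5 - 1)
= 16×(625 - 1)/4
= 16×624/4
= 2496

S_4 = 2496


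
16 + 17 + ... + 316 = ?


Σₖ₌16^316 k = Σₖ₌₁^316 k − Σₖ₌₁^15 k
= 316·317/2 − 15·16/2
= 50086 − 120 = 49966

Σk = 49966


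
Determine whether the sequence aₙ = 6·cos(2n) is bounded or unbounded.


For all n, -1 ≤ cos(2n) ≤ 1, so -6 ≤ 6·cos(2n) ≤ 6
Lower bound: -6, Upper bound: 6
The sequence IS bounded

Bounded (-6 ≤ aₙ ≤ 6)


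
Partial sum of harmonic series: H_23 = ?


H_23 = 1/1 + 1/2 + 1/3 + ... + 1/23
= 444316699/118982864
≈ 3.7343

H_23 = 444316699/118982864 ≈ 3.7343


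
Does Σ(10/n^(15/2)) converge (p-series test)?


p-series test: Σ c/n^p converges if p > 1, diverges if p ≤ 1 (constant c > 0 doesn't affect convergence).
p = 15/2
15/2 > 1 → CONVERGES

Converges (p = 15/2 > 1)


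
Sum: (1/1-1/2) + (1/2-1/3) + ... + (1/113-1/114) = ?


Telescoping: adjacent terms cancel.
= 1/1 - 1/114
= 1 - 1/114 = 113/114

Sum = 113/114


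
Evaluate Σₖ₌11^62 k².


Σₖ₌11^62 k² = Σₖ₌₁^62 k² − Σₖ₌₁^10 k²
= 62·63·125/6 − 10·11·21/6
= 81375 − 385 = 80990

Σk² = 80990


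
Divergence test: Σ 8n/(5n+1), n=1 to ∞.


lim(n→∞) 8n/(5n+1) = 8/5 = 8/5  (divide numerator and denominator by n)
lim aₙ = 8/5 ≠ 0 → series DIVERGES

Diverges (lim aₙ = 8/5 ≠ 0)


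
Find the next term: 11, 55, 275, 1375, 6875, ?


Pattern: geometric (r=5)
Terms: 11, 55, 275, 1375, 6875
Next term = 34375

Next term = 34375


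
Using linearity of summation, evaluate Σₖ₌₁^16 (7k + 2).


Σ(7k+2) = 7·Σk + 2·n
= 7·136 + 2·16
= 952 + 32 = 984

Σ = 984


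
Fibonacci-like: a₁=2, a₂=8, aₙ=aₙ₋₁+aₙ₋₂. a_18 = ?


Computing iteratively: 2, 8, 10, 18, 28, 46, 74, 120, 194, 314, 508, 822, ...
a_18 = 14750

a_18 = 14750


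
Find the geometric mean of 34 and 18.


GM = √(34×18) = √612 = 24.7386

GM = 24.7386


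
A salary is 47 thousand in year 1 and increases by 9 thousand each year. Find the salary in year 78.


aₙ = a₁ + (n-1)d
= 47 + (78-1)×9
= 47 + 693
= 740

a_78 = 740


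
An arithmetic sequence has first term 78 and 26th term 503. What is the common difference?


d = (aₙ - a₁)/(n-1)
= (503 - 78)/(26-1)
= 425/25 = 17

d = 17


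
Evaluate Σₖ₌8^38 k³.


Σₖ₌8^38 k³ = [38·39/2]² − [7·8/2]²
= 549081 − 784 = 548297

Σk³ = 548297


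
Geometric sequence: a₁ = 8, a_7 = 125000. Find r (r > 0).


r^(n-1) = aₙ/a₁
r^6 = 125000/8 = 15625
r = 15625^(1/6)
= ±5; taking r > 0 gives r = 5

r = 5


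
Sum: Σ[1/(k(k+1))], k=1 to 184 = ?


1/(k(k+1)) = 1/k - 1/(k+1) (partial fractions)
Telescoping: Σ = 1 - 1/185 = 184/185

Sum = 184/185


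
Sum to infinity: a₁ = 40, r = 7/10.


S∞ = a₁/(1-r) = 40/(1 - 7/10)
= 40/(3/10)
= 400/3

S∞ = 400/3


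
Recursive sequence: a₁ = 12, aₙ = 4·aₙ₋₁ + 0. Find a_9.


Computing step by step:
a_1 = 12
a_2 = 48
a_3 = 192
a_4 = 768
a_5 = 3072
a_6 = 12288
a_7 = 49152
a_8 = 196608
a_9 = 786432


a_9 = 786432


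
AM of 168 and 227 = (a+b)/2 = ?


AM = (168 + 227)/2 = 395/2 = 197.5

AM = 197.5


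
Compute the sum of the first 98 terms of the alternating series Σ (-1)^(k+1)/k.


S = 1 - 1/2 + 1/3 - 1/4 + 1/5 - 1/6 + 1/7 - 1/8 ± ...
= 0.6881
(Full series converges to +ln(2) ≈ +0.6931)

S_98 = 0.6881


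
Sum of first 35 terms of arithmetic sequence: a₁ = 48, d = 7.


aₙ = 48 + (35-1)×7 = 286
Sₙ = n(a₁+aₙ)/2 = 35×(48+286)/2
= 35×334/2 = 5845

S_35 = 5845


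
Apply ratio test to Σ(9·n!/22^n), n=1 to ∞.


aₙ = 9·n!/22^n
a_{n+1}/aₙ = (n+1)!/22^(n+1) × 22^n/n!  (constant 9 cancels)
= (n+1)/22
L = lim(n→∞) (n+1)/22 = ∞
L > 1 → series DIVERGES

Diverges (ratio test: L = ∞ > 1)


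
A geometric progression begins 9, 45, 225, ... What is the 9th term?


aₙ = a₁·r^(n-1)
= 9×5^8
= 9×390625
= 3515625

a_9 = 3515625


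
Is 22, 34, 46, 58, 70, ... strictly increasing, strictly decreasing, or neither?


Differences: 12, 12, 12, 12
All differences > 0 → strictly INCREASING

Monotonically increasing


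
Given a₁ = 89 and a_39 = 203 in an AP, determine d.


d = (aₙ - a₁)/(n-1)
= (203 - 89)/(39-1)
= 114/38 = 3

d = 3


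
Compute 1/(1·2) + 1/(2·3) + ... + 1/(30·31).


1/(k(k+1)) = 1/k - 1/(k+1) (partial fractions)
Telescoping: Σ = 1 - 1/31 = 30/31

Sum = 30/31


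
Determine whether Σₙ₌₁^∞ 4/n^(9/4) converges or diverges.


p-series test: Σ c/n^p converges if p > 1, diverges if p ≤ 1 (constant c > 0 doesn't affect convergence).
p = 9/4
9/4 > 1 → CONVERGES

Converges (p = 9/4 > 1)


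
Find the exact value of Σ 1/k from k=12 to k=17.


Σₖ₌12^17 1/k = 1/12 + 1/13 + 1/14 + 1/15 + 1/16 + 1/17
= 51939/123760
≈ 0.4197

Sum = 51939/123760 ≈ 0.4197


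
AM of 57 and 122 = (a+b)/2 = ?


AM = (57 + 122)/2 = 179/2 = 89.5

AM = 89.5


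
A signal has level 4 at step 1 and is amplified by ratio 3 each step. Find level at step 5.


aₙ = a₁·r^(n-1)
= 4×3^4
= 4×81
= 324

a_5 = 324


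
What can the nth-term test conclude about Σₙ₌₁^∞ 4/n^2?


lim(n→∞) 4/n^2 = 0
lim aₙ = 0 → nth-term test is INCONCLUSIVE
(Need other tests; this is actually a convergent p-series with p=2 > 1)

Inconclusive (lim aₙ = 0; need another test)


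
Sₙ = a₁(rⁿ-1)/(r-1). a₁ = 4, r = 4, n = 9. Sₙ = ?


Sₙ = 4×(4^9 - 1)/(4 - 1)
= 4×(262144 - 1)/3
= 4×262143/3
= 349524

S_9 = 349524


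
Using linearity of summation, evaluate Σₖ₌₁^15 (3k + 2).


Σ(3k+2) = 3·Σk + 2·n
= 3·120 + 2·15
= 360 + 30 = 390

Σ = 390


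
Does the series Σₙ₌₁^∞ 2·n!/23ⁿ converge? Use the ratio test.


aₙ = 2·n!/23^n
a_{n+1}/aₙ = (n+1)!/23^(n+1) × 23^n/n!  (constant 2 cancels)
= (n+1)/23
L = lim(n→∞) (n+1)/23 = ∞
L > 1 → series DIVERGES

Diverges (ratio test: L = ∞ > 1)


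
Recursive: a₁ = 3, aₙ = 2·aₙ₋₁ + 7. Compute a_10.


Computing step by step:
a_1 = 3
a_2 = 13
a_3 = 33
a_4 = 73
a_5 = 153
a_6 = 313
a_7 = 633
a_8 = 1273
a_9 = 2553
a_10 = 5113


a_10 = 5113


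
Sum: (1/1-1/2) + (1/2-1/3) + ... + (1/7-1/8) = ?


Telescoping: adjacent terms cancel.
= 1/1 - 1/8
= 1 - 1/8 = 7/8

Sum = 7/8


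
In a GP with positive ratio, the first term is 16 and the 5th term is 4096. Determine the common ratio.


r^(n-1) = aₙ/a₁
r^4 = 4096/16 = 256
r = 256^(1/4)
= ±4; taking r > 0 gives r = 4

r = 4


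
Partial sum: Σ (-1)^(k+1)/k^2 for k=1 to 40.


S = 1 - 1/4 + 1/9 - 1/16 + 1/25 - 1/36 + 1/49 - 1/64 ± ...
= 0.8222
(Full series converges to +π²/12 ≈ +0.8225)

S_40 = 0.8222


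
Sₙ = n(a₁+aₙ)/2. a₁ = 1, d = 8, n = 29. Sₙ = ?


aₙ = 1 + (29-1)×8 = 225
Sₙ = n(a₁+aₙ)/2 = 29×(1+225)/2
= 29×226/2 = 3277

S_29 = 3277


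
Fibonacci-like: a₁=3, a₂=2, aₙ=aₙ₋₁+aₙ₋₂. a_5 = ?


Computing iteratively: 3, 2, 5, 7, 12
a_5 = 12

a_5 = 12


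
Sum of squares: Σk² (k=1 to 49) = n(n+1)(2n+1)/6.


n = 49
n(n+1)(2n+1)/6 = 49×50×99/6
= 242550/6 = 40425

Σk² = 40425


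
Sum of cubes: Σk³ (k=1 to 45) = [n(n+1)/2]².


n(n+1)/2 = 45×46/2 = 1035
Σk³ = 1035² = 1071225

Σk³ = 1071225


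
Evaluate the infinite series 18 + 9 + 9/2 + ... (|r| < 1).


S∞ = a₁/(1-r) = 18/(1 - 1/2)
= 18/(1/2)
= 36

S∞ = 36


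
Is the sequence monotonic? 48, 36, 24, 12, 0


Differences: -12, -12, -12, -12
All differences < 0 → strictly DECREASING

Monotonically decreasing


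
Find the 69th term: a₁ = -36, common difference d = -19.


aₙ = a₁ + (n-1)d
= -36 + (69-1)×-19
= -36 - 1292
= -1328

a_69 = -1328


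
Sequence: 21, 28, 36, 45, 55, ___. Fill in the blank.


Pattern: triangular numbers: n(n+1)/2
Terms: 21, 28, 36, 45, 55
Next term = 66

Next term = 66


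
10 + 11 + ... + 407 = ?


Σₖ₌10^407 k = Σₖ₌₁^407 k − Σₖ₌₁^9 k
= 407·408/2 − 9·10/2
= 83028 − 45 = 82983

Σk = 82983


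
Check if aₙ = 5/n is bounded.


a₁ = 5, a₂ = 5/2, a₃ = 5/3, ...
0 < aₙ ≤ 5 for all n ≥ 1
Lower bound: 0, Upper bound: 5
The sequence IS bounded

Bounded (0 < aₙ ≤ 5)


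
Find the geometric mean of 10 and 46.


GM = √(10×46) = √460 = 21.4476

GM = 21.4476


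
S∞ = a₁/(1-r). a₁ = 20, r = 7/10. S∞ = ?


S∞ = a₁/(1-r) = 20/(1 - 7/10)
= 20/(3/10)
= 200/3

S∞ = 200/3


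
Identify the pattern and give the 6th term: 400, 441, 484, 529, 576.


Pattern: perfect squares: n²
Terms: 400, 441, 484, 529, 576
Next term = 625

Next term = 625


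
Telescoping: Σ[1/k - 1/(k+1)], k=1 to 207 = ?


Telescoping: adjacent terms cancel.
= 1/1 - 1/208
= 1 - 1/208 = 207/208

Sum = 207/208


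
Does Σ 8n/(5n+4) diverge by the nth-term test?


lim(n→∞) 8n/(5n+4) = 8/5 = 8/5  (divide numerator and denominator by n)
lim aₙ = 8/5 ≠ 0 → series DIVERGES

Diverges (lim aₙ = 8/5 ≠ 0)


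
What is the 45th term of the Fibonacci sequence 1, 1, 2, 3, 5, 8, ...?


Fibonacci sequence: 1, 1, 2, 3, 5, 8, 13, 21, 34, 55, 89, ...
F(45) = 1134903170

F(45) = 1134903170


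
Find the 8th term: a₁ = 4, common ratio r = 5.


aₙ = a₁·r^(n-1)
= 4×5^7
= 4×78125
= 312500

a_8 = 312500


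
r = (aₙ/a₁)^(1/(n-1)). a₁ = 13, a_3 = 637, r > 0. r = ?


r^(n-1) = aₙ/a₁
r^2 = 637/13 = 49
r = 49^(1/2)
= ±7; taking r > 0 gives r = 7

r = 7


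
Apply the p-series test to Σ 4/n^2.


p-series test: Σ c/n^p converges if p > 1, diverges if p ≤ 1 (constant c > 0 doesn't affect convergence).
p = 2
2 > 1 → CONVERGES

Converges (p = 2 > 1)


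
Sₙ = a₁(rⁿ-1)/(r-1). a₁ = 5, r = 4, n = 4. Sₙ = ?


Sₙ = 5×(4^4 - 1)/(4 - 1)
= 5×(256 - 1)/3
= 5×255/3
= 425

S_4 = 425


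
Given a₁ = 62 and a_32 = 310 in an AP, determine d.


d = (aₙ - a₁)/(n-1)
= (310 - 62)/(32-1)
= 248/31 = 8

d = 8


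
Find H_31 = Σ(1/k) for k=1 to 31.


H_31 = 1/1 + 1/2 + 1/3 + ... + 1/31
= 290774257297357/72201776446800
≈ 4.0272

H_31 = 290774257297357/72201776446800 ≈ 4.0272


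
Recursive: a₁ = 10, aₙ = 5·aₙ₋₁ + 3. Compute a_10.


Computing step by step:
a_1 = 10
a_2 = 53
a_3 = 268
a_4 = 1343
a_5 = 6718
a_6 = 33593
a_7 = 167968
a_8 = 839843
a_9 = 4199218
a_10 = 20996093


a_10 = 20996093


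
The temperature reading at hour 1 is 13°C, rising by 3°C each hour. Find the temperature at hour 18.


aₙ = a₁ + (n-1)d
= 13 + (18-1)×3
= 13 + 51
= 64

a_18 = 64


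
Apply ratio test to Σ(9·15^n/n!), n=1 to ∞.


aₙ = 9·15^n/n!
a_{n+1}/aₙ = 15^(n+1)/(n+1)! × n!/15^n  (constant 9 cancels)
= 15/(n+1)
L = lim(n→∞) 15/(n+1) = 0
L < 1 → series CONVERGES

Converges (ratio test: L = 0 < 1)


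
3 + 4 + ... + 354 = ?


Σₖ₌3^354 k = Σₖ₌₁^354 k − Σₖ₌₁^2 k
= 354·355/2 − 2·3/2
= 62835 − 3 = 62832

Σk = 62832


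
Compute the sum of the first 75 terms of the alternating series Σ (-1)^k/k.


S = -1 + 1/2 - 1/3 + 1/4 - 1/5 + 1/6 - 1/7 + 1/8 ± ...
= -0.6998
(Full series converges to -ln(2) ≈ -0.6931)

S_75 = -0.6998


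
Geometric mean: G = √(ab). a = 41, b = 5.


GM = √(41×5) = √205 = 14.3178

GM = 14.3178


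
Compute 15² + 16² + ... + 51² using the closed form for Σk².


Σₖ₌15^51 k² = Σₖ₌₁^51 k² − Σₖ₌₁^14 k²
= 51·52·103/6 − 14·15·29/6
= 45526 − 1015 = 44511

Σk² = 44511


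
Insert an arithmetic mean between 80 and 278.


AM = (80 + 278)/2 = 358/2 = 179

AM = 179


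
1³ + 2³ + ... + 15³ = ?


n(n+1)/2 = 15×16/2 = 120
Σk³ = 120² = 14400

Σk³ = 14400


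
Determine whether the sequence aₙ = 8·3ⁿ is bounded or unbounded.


aₙ = 8·3ⁿ → as n→∞, aₙ→∞ (since base 3 > 1)
No finite upper bound exists
The sequence is UNBOUNDED

Unbounded (aₙ → ∞ as n → ∞)


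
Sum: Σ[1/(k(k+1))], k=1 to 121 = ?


1/(k(k+1)) = 1/k - 1/(k+1) (partial fractions)
Telescoping: Σ = 1 - 1/122 = 121/122

Sum = 121/122


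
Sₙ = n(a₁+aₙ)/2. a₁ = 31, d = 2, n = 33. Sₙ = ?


aₙ = 31 + (33-1)×2 = 95
Sₙ = n(a₁+aₙ)/2 = 33×(31+95)/2
= 33×126/2 = 2079

S_33 = 2079


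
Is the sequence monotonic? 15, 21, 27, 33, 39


Differences: 6, 6, 6, 6
All differences > 0 → strictly INCREASING

Monotonically increasing


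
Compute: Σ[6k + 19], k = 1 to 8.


Σ(6k+19) = 6·Σk + 19·n
= 6·36 + 19·8
= 216 + 152 = 368

Σ = 368


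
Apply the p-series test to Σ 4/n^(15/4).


p-series test: Σ c/n^p converges if p > 1, diverges if p ≤ 1 (constant c > 0 doesn't affect convergence).
p = 15/4
15/4 > 1 → CONVERGES

Converges (p = 15/4 > 1)


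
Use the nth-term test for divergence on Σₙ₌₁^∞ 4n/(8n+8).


lim(n→∞) 4n/(8n+8) = 4/8 = 1/2  (divide numerator and denominator by n)
lim aₙ = 1/2 ≠ 0 → series DIVERGES

Diverges (lim aₙ = 1/2 ≠ 0)


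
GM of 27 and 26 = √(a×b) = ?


GM = √(27×26) = √702 = 26.4953

GM = 26.4953


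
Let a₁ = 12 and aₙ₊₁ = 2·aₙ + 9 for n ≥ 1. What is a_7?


Computing step by step:
a_1 = 12
a_2 = 33
a_3 = 75
a_4 = 159
a_5 = 327
a_6 = 663
a_7 = 1335


a_7 = 1335


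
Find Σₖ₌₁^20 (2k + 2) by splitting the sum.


Σ(2k+2) = 2·Σk + 2·n
= 2·210 + 2·20
= 420 + 40 = 460

Σ = 460


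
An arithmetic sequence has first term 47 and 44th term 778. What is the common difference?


d = (aₙ - a₁)/(n-1)
= (778 - 47)/(44-1)
= 731/43 = 17

d = 17


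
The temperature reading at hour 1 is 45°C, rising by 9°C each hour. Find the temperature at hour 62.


aₙ = a₁ + (n-1)d
= 45 + (62-1)×9
= 45 + 549
= 594

a_62 = 594


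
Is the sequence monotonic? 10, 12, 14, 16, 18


Differences: 2, 2, 2, 2
All differences > 0 → strictly INCREASING

Monotonically increasing


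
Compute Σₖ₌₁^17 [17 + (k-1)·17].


aₙ = 17 + (17-1)×17 = 289
Sₙ = n(a₁+aₙ)/2 = 17×(17+289)/2
= 17×306/2 = 2601

S_17 = 2601


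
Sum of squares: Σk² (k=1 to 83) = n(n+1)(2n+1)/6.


n = 83
n(n+1)(2n+1)/6 = 83×84×167/6
= 1164324/6 = 194054

Σk² = 194054


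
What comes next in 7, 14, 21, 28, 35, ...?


Pattern: arithmetic (d=7)
Terms: 7, 14, 21, 28, 35
Next term = 42

Next term = 42


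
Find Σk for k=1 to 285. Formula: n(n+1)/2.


n(n+1)/2 = 285×286/2 = 81510/2 = 40755

Σk = 40755


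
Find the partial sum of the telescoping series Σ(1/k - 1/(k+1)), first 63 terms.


Telescoping: adjacent terms cancel.
= 1/1 - 1/64
= 1 - 1/64 = 63/64

Sum = 63/64


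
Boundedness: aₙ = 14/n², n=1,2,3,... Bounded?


a₁ = 14, a₂ = 14/4, a₃ = 14/9, ...
0 < aₙ ≤ 14 for all n ≥ 1
The sequence IS bounded

Bounded (0 < aₙ ≤ 14)


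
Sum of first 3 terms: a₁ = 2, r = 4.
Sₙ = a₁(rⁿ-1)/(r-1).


Sₙ = 2×(4^3 - 1)/(4 - 1)
= 2×(64 - 1)/3
= 2×63/3
= 42

S_3 = 42


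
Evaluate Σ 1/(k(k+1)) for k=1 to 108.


1/(k(k+1)) = 1/k - 1/(k+1) (partial fractions)
Telescoping: Σ = 1 - 1/109 = 108/109

Sum = 108/109


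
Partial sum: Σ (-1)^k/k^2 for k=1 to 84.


S = -1 + 1/4 - 1/9 + 1/16 - 1/25 + 1/36 - 1/49 + 1/64 ± ...
= -0.8224
(Full series converges to -π²/12 ≈ -0.8225)

S_84 = -0.8224


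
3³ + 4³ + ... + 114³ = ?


Σₖ₌3^114 k³ = [114·115/2]² − [2·3/2]²
= 42968025 − 9 = 42968016

Σk³ = 42968016


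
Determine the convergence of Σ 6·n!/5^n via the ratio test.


aₙ = 6·n!/5^n
a_{n+1}/aₙ = (n+1)!/5^(n+1) × 5^n/n!  (constant 6 cancels)
= (n+1)/5
L = lim(n→∞) (n+1)/5 = ∞
L > 1 → series DIVERGES

Diverges (ratio test: L = ∞ > 1)


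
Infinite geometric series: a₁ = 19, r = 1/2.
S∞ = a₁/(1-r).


S∞ = a₁/(1-r) = 19/(1 - 1/2)
= 19/(1/2)
= 38

S∞ = 38


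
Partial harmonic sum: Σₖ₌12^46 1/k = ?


Σₖ₌12^46 1/k = 1/12 + 1/13 + 1/14 + ... + 1/46
= 13157374004582056009/9419588158802421600
≈ 1.3968

Sum = 13157374004582056009/9419588158802421600 ≈ 1.3968


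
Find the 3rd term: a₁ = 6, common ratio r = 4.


aₙ = a₁·r^(n-1)
= 6×4^2
= 6×16
= 96

a_3 = 96


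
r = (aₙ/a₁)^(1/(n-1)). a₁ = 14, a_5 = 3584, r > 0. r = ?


r^(n-1) = aₙ/a₁
r^4 = 3584/14 = 256
r = 256^(1/4)
= ±4; taking r > 0 gives r = 4

r = 4


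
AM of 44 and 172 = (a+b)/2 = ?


AM = (44 + 172)/2 = 216/2 = 108

AM = 108


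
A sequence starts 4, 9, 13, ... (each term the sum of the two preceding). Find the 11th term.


Computing iteratively: 4, 9, 13, 22, 35, 57, 92, 149, 241, 390, 631
a_11 = 631

a_11 = 631


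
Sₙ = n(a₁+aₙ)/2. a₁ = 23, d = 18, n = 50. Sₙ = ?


aₙ = 23 + (50-1)×18 = 905
Sₙ = n(a₁+aₙ)/2 = 50×(23+905)/2
= 50×928/2 = 23200

S_50 = 23200


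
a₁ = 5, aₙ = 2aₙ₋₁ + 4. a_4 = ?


Computing step by step:
a_1 = 5
a_2 = 14
a_3 = 32
a_4 = 68


a_4 = 68


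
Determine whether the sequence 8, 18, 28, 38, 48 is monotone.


Differences: 10, 10, 10, 10
All differences > 0 → strictly INCREASING

Monotonically increasing


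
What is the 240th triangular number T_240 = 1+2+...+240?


n(n+1)/2 = 240×241/2 = 57840/2 = 28920

Σk = 28920


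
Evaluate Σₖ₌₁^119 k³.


n(n+1)/2 = 119×120/2 = 7140
Σk³ = 7140² = 50979600

Σk³ = 50979600


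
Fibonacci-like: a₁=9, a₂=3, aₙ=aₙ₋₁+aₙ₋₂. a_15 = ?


Computing iteratively: 9, 3, 12, 15, 27, 42, 69, 111, 180, 291, 471, 762, ...
a_15 = 3228

a_15 = 3228


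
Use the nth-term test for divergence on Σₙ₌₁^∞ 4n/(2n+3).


lim(n→∞) 4n/(2n+3) = 4/2 = 2  (divide numerator and denominator by n)
lim aₙ = 2 ≠ 0 → series DIVERGES

Diverges (lim aₙ = 2 ≠ 0)
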